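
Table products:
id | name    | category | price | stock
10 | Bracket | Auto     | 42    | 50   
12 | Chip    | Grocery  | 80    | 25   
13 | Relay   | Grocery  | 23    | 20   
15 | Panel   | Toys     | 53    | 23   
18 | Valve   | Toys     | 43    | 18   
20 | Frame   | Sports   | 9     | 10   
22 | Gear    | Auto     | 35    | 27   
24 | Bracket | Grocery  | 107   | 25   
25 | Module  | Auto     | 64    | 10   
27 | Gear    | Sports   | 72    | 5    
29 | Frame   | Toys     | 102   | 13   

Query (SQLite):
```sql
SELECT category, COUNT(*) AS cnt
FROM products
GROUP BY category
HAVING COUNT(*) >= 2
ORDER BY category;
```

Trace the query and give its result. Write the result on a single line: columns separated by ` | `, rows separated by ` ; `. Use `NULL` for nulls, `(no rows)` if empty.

Partition products by category; compute COUNT(*) within each group.
HAVING: keep groups with count ≥ 2.
  Auto: ids {10, 22, 25} → COUNT(*)=3
  Grocery: ids {12, 13, 24} → COUNT(*)=3
  Sports: ids {20, 27} → COUNT(*)=2
  Toys: ids {15, 18, 29} → COUNT(*)=3

Auto | 3 ; Grocery | 3 ; Sports | 2 ; Toys | 3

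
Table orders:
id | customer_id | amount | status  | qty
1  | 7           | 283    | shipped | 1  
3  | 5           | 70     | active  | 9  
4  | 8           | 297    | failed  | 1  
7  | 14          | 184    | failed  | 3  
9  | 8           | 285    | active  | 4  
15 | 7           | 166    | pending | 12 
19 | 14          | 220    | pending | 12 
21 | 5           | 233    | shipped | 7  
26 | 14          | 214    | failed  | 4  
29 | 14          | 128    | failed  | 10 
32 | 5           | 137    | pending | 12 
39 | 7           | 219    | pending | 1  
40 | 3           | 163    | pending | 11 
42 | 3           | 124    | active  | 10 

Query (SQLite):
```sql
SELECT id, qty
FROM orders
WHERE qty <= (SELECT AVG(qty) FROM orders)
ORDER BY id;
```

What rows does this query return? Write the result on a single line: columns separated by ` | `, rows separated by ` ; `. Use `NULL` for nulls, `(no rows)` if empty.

1 | 1 ; 4 | 1 ; 7 | 3 ; 9 | 4 ; 26 | 4 ; 39 | 1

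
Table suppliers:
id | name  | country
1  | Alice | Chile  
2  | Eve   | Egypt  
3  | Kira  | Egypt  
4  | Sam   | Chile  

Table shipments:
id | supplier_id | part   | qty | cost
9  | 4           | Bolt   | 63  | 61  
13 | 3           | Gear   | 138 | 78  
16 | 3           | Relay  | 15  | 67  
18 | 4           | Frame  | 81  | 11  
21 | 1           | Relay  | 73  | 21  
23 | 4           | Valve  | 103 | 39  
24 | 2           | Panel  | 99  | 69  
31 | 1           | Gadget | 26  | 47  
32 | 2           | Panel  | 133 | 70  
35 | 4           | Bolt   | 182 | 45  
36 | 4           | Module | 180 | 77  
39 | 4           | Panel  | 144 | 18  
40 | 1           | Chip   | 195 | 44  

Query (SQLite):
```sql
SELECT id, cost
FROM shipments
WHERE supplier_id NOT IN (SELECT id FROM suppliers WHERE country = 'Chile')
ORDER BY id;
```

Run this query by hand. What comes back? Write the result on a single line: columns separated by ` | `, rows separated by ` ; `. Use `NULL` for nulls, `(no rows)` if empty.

13 | 78 ; 16 | 67 ; 24 | 69 ; 32 | 70

Inner query: suppliers.id where country = 'Chile'.
Outer: keep shipments rows whose supplier_id is not in that set.
Inner query → {1, 4}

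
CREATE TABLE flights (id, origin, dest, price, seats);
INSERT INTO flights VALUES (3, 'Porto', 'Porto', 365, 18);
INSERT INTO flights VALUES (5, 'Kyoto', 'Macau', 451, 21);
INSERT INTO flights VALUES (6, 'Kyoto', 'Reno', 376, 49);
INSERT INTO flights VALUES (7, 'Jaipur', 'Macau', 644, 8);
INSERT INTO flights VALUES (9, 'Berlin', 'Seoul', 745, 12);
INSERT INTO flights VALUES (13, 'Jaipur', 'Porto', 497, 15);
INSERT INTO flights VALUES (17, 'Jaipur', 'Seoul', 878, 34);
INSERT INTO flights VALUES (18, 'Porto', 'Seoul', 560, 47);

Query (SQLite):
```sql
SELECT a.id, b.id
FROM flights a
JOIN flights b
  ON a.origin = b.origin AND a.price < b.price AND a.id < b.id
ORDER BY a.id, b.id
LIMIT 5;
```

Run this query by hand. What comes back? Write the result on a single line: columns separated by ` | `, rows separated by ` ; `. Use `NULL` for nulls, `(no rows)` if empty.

Pairs (a,b) with same origin, a.price < b.price, a.id < b.id.
origin groups: Berlin:{9} Jaipur:{7,13,17} Kyoto:{5,6} Porto:{3,18}
Ordered by (a.id, b.id); first 5.

3 | 18 ; 7 | 17 ; 13 | 17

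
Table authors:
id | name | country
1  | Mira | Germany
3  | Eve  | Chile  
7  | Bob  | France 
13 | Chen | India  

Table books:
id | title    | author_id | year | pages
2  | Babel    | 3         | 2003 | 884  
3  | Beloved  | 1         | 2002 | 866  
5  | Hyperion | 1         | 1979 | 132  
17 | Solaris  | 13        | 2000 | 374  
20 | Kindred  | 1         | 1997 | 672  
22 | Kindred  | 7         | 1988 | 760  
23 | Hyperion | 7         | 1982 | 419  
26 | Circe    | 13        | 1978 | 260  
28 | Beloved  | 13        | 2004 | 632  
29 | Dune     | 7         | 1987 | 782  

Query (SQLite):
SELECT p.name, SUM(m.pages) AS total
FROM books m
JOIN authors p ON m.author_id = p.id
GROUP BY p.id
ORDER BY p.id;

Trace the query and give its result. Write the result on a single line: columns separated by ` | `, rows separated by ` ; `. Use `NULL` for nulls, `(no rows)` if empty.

Mira | 1670 ; Eve | 884 ; Bob | 1961 ; Chen | 1266

Join each books row to its authors via author_id.
Group joined rows by authors.id; compute SUM(m.pages) per group.
  1: ids {3, 5, 20} → SUM(m.pages)=1670
  3: ids {2} → SUM(m.pages)=884
  7: ids {22, 23, 29} → SUM(m.pages)=1961
  13: ids {17, 26, 28} → SUM(m.pages)=1266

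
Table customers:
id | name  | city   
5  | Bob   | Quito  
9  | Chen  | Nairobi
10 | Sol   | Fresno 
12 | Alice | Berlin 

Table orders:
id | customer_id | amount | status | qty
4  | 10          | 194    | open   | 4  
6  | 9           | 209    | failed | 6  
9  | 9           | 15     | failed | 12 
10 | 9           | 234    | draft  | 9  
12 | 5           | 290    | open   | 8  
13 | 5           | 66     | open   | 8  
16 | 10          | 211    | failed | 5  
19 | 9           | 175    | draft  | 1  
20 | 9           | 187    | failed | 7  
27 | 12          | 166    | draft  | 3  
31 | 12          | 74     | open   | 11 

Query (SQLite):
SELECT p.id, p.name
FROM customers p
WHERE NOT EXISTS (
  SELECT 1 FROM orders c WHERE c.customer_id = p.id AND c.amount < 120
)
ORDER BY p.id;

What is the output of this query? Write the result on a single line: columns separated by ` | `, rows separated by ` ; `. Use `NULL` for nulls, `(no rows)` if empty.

For each customers row, check whether any orders with matching customer_id has amount < 120.
Keep rows where that is false.

10 | Sol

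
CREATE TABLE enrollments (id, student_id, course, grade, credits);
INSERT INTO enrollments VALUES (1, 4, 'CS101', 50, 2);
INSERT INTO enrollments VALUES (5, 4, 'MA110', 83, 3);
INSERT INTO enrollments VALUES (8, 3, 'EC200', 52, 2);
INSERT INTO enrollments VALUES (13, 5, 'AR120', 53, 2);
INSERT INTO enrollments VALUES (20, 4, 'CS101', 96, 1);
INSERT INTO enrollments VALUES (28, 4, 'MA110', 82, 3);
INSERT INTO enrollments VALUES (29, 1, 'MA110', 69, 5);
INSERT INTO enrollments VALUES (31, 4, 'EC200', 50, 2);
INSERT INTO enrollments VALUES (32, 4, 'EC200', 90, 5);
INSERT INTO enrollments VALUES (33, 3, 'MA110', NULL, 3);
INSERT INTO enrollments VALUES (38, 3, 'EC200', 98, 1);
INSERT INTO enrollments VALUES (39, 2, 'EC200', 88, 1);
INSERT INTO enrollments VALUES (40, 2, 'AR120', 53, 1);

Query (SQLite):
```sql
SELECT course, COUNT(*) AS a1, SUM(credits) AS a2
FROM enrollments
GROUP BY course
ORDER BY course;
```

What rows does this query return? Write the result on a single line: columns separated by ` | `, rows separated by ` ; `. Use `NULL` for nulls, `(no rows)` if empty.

AR120 | 2 | 3 ; CS101 | 2 | 3 ; EC200 | 5 | 11 ; MA110 | 4 | 14

Group enrollments by course.
Per group compute: COUNT(*), SUM(credits).
  AR120: ids {13, 40} → COUNT(*)=2, SUM(credits)=3
  CS101: ids {1, 20} → COUNT(*)=2, SUM(credits)=3
  EC200: ids {8, 31, 32, 38, 39} → COUNT(*)=5, SUM(credits)=11
  MA110: ids {5, 28, 29, 33} → COUNT(*)=4, SUM(credits)=14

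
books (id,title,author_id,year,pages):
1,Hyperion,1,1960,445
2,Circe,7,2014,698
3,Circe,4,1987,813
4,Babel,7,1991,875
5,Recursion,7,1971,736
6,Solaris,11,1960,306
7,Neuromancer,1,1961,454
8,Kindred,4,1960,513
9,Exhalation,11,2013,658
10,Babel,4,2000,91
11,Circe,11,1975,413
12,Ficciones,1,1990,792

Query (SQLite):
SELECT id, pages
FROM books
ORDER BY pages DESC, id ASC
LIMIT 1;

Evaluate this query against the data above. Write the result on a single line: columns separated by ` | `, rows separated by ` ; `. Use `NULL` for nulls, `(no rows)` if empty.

4 | 875

Sort by pages desc, tiebreak id asc: (875, id=4), (813, id=3), (792, id=12), (736, id=5) …. Take first 1.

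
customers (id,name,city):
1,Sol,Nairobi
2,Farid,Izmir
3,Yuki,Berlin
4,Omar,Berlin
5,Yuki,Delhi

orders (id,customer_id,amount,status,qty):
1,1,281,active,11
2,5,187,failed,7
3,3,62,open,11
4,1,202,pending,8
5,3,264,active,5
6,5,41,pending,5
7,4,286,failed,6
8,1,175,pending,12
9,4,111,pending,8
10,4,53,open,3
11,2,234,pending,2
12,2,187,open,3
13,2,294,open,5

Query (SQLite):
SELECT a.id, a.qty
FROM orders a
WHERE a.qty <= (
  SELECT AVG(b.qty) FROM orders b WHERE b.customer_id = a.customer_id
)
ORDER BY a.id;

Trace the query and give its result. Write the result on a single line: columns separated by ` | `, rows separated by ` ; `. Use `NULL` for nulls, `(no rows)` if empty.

For each orders row a, compute AVG(qty) over rows sharing a.customer_id.
Keep row a if a.qty <= that per-group AVG.
  customer_id=1: AVG(qty) = 10.333333
  customer_id=2: AVG(qty) = 3.333333
  customer_id=3: AVG(qty) = 8.0
  customer_id=4: AVG(qty) = 5.666667
  customer_id=5: AVG(qty) = 6.0

4 | 8 ; 5 | 5 ; 6 | 5 ; 10 | 3 ; 11 | 2 ; 12 | 3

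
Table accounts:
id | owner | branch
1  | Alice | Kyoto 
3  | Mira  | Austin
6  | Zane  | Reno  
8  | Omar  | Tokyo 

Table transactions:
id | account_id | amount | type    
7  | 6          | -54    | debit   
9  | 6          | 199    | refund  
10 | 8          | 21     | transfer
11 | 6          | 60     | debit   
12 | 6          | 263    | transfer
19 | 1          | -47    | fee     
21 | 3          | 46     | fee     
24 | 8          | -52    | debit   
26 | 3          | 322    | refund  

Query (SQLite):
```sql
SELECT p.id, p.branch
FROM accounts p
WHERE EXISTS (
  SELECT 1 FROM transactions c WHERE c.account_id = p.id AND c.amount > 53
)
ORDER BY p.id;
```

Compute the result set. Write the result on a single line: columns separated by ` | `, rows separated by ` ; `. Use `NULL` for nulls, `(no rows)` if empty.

For each accounts row, check whether any transactions with matching account_id has amount > 53.
Keep rows where that is true.

3 | Austin ; 6 | Reno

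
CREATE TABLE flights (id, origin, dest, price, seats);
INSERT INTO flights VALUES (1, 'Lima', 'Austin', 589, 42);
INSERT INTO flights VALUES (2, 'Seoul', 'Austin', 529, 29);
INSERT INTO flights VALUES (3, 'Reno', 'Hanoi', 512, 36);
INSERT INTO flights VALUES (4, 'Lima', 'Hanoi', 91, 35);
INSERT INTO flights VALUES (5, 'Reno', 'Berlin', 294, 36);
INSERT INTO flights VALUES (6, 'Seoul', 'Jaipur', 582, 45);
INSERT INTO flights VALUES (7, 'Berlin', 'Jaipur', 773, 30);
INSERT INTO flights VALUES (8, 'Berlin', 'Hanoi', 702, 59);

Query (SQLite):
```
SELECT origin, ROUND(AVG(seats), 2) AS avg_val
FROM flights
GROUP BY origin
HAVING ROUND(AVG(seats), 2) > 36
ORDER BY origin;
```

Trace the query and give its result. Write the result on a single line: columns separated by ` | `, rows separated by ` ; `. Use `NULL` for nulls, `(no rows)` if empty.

Partition flights by origin; compute ROUND(AVG(seats), 2) within each group.
HAVING: keep groups where ROUND(AVG(seats), 2) > 36.
  Berlin: ids {7, 8} → ROUND(AVG(seats), 2)=44.5
  Lima: ids {1, 4} → ROUND(AVG(seats), 2)=38.5
  Reno: ids {3, 5} → ROUND(AVG(seats), 2)=36
  Seoul: ids {2, 6} → ROUND(AVG(seats), 2)=37

Berlin | 44.5 ; Lima | 38.5 ; Seoul | 37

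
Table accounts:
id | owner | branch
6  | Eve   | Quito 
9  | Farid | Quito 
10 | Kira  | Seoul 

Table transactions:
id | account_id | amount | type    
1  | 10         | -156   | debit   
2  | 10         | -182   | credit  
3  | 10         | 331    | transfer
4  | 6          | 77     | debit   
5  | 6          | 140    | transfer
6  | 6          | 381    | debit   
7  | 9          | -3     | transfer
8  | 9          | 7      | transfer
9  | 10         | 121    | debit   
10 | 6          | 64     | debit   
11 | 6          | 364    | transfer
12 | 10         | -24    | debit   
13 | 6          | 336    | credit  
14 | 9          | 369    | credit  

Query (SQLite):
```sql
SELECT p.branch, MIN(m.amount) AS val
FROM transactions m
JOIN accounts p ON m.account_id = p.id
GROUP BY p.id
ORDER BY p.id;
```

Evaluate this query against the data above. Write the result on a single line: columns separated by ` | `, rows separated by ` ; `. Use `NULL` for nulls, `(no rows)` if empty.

Join each transactions row to its accounts via account_id.
Group joined rows by accounts.id; compute MIN(m.amount) per group.
  6: ids {4, 5, 6, 10, 11, 13} → MIN(m.amount)=64
  9: ids {7, 8, 14} → MIN(m.amount)=-3
  10: ids {1, 2, 3, 9, 12} → MIN(m.amount)=-182

Quito | 64 ; Quito | -3 ; Seoul | -182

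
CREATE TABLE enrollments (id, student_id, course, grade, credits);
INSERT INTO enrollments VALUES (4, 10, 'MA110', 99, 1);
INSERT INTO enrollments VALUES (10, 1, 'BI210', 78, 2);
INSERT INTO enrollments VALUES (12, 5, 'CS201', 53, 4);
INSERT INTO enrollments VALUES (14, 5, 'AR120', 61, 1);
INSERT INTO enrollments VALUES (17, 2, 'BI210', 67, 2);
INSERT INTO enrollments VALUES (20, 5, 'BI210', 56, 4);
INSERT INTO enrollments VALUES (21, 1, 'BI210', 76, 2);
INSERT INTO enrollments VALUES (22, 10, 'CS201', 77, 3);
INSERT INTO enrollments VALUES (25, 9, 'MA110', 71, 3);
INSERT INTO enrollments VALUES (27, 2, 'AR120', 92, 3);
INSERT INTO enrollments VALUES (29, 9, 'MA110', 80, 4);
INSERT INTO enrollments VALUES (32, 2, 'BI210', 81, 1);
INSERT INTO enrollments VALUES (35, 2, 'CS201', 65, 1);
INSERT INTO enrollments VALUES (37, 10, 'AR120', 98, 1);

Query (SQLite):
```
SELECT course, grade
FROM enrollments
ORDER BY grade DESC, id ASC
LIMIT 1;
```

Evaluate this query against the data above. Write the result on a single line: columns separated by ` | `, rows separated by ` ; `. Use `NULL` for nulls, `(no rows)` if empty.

Sort by grade desc, tiebreak id asc: (99, id=4), (98, id=37), (92, id=27), (81, id=32) …. Take first 1.

MA110 | 99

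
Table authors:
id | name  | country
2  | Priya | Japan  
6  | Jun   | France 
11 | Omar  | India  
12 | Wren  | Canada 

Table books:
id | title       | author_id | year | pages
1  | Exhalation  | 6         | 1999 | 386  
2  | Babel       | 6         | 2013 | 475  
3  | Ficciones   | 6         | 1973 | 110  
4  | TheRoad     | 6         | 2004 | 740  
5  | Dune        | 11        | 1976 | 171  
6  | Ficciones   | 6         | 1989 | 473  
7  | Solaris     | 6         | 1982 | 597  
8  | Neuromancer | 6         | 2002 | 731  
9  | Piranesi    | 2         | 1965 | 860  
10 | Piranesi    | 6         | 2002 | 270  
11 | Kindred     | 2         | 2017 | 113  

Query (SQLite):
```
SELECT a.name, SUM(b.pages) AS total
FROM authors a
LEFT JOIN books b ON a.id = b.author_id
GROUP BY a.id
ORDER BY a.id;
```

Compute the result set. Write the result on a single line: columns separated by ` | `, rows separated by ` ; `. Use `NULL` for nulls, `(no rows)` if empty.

Priya | 973 ; Jun | 3782 ; Omar | 171 ; Wren | NULL

LEFT JOIN keeps every authors row; unmatched ones get NULL for books columns.
Group by authors.id and compute SUM(b.pages). SUM over an all-NULL group is NULL.
  2: ids {9, 11} → SUM(b.pages)=973
  6: ids {1, 2, 3, 4, 6, 7, 8, 10} → SUM(b.pages)=3782
  11: ids {5} → SUM(b.pages)=171
  12: ids {—} → SUM(b.pages)=NULL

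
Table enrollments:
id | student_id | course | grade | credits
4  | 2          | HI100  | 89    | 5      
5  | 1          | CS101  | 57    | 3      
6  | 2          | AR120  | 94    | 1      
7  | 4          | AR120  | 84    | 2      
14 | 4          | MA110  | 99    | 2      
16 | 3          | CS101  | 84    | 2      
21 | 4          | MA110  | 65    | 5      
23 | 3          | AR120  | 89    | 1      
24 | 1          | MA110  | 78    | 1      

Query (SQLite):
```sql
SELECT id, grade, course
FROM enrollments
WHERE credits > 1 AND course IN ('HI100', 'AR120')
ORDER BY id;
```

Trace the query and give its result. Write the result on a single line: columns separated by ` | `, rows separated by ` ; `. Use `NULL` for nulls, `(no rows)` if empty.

4 | 89 | HI100 ; 7 | 84 | AR120

credits > 1: ids {4, 5, 7, 14, 16, 21}
course IN ('HI100', 'AR120'): ids {4, 6, 7, 23}
Combine with AND.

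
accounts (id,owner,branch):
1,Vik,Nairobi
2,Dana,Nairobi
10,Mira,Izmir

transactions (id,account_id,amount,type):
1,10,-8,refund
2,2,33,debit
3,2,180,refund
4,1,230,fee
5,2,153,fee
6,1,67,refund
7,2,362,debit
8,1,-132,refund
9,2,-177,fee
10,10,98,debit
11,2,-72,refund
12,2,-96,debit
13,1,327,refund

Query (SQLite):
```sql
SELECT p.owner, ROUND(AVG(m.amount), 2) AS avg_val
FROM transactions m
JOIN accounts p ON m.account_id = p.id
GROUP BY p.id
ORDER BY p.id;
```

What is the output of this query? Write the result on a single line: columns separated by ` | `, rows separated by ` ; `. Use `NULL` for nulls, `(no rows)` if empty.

Join each transactions row to its accounts via account_id.
Group joined rows by accounts.id; compute ROUND(AVG(m.amount), 2) per group.
  1: ids {4, 6, 8, 13} → ROUND(AVG(m.amount), 2)=123
  2: ids {2, 3, 5, 7, 9, 11, 12} → ROUND(AVG(m.amount), 2)=54.71
  10: ids {1, 10} → ROUND(AVG(m.amount), 2)=45

Vik | 123 ; Dana | 54.71 ; Mira | 45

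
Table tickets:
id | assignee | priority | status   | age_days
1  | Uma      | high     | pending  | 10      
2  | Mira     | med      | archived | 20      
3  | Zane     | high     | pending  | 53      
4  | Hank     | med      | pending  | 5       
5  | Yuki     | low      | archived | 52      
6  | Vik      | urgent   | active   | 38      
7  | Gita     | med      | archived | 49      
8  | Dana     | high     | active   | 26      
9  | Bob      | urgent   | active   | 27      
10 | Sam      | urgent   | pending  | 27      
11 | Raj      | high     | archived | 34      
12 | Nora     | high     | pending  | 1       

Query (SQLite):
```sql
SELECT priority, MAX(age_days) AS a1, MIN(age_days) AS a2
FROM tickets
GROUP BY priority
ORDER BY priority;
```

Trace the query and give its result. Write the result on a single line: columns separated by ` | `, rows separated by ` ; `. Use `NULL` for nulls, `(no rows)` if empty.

high | 53 | 1 ; low | 52 | 52 ; med | 49 | 5 ; urgent | 38 | 27

Group tickets by priority.
Per group compute: MAX(age_days), MIN(age_days).
  high: ids {1, 3, 8, 11, 12} → MAX(age_days)=53, MIN(age_days)=1
  low: ids {5} → MAX(age_days)=52, MIN(age_days)=52
  med: ids {2, 4, 7} → MAX(age_days)=49, MIN(age_days)=5
  urgent: ids {6, 9, 10} → MAX(age_days)=38, MIN(age_days)=27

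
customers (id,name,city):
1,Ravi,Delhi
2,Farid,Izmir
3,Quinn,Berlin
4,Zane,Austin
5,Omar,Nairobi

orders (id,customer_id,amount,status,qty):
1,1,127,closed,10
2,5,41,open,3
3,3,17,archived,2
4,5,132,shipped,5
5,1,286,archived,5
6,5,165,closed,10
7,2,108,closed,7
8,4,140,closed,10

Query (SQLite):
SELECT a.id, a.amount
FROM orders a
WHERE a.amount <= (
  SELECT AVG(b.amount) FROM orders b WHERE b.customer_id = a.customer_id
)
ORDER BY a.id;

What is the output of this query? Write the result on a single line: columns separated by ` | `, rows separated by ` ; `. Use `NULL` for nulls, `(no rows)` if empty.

For each orders row a, compute AVG(amount) over rows sharing a.customer_id.
Keep row a if a.amount <= that per-group AVG.
  customer_id=1: AVG(amount) = 206.5
  customer_id=2: AVG(amount) = 108.0
  customer_id=3: AVG(amount) = 17.0
  customer_id=4: AVG(amount) = 140.0
  customer_id=5: AVG(amount) = 112.666667

1 | 127 ; 2 | 41 ; 3 | 17 ; 7 | 108 ; 8 | 140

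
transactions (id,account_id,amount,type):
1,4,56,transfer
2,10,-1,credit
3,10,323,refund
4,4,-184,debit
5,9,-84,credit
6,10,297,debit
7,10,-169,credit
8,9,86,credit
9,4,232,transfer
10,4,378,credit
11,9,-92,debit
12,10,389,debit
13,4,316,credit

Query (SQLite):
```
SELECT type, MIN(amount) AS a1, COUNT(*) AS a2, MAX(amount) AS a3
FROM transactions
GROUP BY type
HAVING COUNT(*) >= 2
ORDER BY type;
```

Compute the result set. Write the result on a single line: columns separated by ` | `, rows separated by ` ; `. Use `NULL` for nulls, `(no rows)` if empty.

Group transactions by type.
Per group compute: MIN(amount), COUNT(*), MAX(amount).
HAVING: drop groups with fewer than 2 rows.
  credit: ids {2, 5, 7, 8, 10, 13} → MIN(amount)=-169, COUNT(*)=6, MAX(amount)=378
  debit: ids {4, 6, 11, 12} → MIN(amount)=-184, COUNT(*)=4, MAX(amount)=389
  refund: ids {3} → MIN(amount)=323, COUNT(*)=1, MAX(amount)=323
  transfer: ids {1, 9} → MIN(amount)=56, COUNT(*)=2, MAX(amount)=232

credit | -169 | 6 | 378 ; debit | -184 | 4 | 389 ; transfer | 56 | 2 | 232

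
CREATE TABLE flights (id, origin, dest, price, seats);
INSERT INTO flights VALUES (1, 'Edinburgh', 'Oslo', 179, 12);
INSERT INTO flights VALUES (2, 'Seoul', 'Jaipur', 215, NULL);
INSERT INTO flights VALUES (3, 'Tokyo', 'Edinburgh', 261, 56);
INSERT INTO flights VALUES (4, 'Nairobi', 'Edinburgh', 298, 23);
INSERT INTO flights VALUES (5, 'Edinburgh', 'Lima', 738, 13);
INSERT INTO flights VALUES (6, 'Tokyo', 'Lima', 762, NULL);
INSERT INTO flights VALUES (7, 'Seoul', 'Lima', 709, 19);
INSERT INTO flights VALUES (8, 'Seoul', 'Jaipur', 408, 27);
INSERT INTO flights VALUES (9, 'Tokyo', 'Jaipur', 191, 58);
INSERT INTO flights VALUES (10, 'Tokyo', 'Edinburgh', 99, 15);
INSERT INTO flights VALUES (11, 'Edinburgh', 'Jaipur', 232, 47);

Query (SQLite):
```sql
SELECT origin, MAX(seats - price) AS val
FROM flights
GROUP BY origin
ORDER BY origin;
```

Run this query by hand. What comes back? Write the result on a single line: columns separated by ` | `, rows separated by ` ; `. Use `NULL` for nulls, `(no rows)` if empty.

For each row compute seats - price.
Group by origin; take MAX of the expression per group.
  Edinburgh: ids {1, 5, 11} → MAX(seats - price)=-167
  Nairobi: ids {4} → MAX(seats - price)=-275
  Seoul: ids {2, 7, 8} → MAX(seats - price)=-381
  Tokyo: ids {3, 6, 9, 10} → MAX(seats - price)=-84

Edinburgh | -167 ; Nairobi | -275 ; Seoul | -381 ; Tokyo | -84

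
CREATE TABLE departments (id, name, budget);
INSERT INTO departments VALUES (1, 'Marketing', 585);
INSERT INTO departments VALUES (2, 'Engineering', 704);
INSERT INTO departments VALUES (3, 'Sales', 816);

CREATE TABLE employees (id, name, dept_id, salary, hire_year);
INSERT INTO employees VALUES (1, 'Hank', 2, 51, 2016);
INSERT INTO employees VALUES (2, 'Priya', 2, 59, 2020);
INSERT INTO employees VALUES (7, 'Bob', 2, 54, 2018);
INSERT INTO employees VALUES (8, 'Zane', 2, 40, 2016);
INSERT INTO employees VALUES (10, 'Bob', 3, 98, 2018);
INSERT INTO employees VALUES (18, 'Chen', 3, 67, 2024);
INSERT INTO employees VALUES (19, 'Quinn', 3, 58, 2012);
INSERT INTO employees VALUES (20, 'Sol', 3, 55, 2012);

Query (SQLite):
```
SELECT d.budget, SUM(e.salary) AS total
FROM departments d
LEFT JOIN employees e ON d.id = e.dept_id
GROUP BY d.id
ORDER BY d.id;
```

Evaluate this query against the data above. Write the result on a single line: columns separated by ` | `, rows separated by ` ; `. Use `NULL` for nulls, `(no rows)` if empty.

LEFT JOIN keeps every departments row; unmatched ones get NULL for employees columns.
Group by departments.id and compute SUM(e.salary). SUM over an all-NULL group is NULL.
  1: ids {—} → SUM(e.salary)=NULL
  2: ids {1, 2, 7, 8} → SUM(e.salary)=204
  3: ids {10, 18, 19, 20} → SUM(e.salary)=278

585 | NULL ; 704 | 204 ; 816 | 278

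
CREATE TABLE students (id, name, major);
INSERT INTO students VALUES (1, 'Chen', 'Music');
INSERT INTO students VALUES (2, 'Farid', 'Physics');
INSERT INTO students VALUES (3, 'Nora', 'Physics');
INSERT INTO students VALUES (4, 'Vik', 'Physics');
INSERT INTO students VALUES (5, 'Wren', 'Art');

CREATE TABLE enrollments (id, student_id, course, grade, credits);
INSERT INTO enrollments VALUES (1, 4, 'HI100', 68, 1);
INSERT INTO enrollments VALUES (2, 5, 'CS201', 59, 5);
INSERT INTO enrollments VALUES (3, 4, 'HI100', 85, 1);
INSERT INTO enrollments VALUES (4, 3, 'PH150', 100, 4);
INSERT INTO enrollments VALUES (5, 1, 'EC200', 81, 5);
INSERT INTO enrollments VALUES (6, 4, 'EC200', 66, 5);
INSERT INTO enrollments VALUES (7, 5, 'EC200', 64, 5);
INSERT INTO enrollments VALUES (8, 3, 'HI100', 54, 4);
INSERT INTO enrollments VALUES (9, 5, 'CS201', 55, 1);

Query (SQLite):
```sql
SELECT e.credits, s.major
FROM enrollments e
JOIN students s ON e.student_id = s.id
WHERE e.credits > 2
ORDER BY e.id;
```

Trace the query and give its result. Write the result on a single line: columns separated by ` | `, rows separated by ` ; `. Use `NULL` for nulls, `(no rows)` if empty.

5 | Art ; 4 | Physics ; 5 | Music ; 5 | Physics ; 5 | Art ; 4 | Physics

Each enrollments row matches the students row where student_id = students.id.
Then keep rows with e.credits > 2.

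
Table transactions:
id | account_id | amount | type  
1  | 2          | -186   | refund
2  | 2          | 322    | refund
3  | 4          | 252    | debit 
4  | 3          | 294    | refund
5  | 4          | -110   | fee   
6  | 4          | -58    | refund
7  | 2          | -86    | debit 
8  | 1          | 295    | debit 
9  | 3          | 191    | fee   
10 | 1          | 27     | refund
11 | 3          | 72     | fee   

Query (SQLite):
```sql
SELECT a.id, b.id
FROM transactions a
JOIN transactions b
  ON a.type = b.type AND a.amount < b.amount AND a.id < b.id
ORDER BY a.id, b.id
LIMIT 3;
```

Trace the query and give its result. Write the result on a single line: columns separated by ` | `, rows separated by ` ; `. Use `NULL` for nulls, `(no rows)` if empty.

Pairs (a,b) with same type, a.amount < b.amount, a.id < b.id.
type groups: debit:{3,7,8} fee:{5,9,11} refund:{1,2,4,6,10}
Ordered by (a.id, b.id); first 3.

1 | 2 ; 1 | 4 ; 1 | 6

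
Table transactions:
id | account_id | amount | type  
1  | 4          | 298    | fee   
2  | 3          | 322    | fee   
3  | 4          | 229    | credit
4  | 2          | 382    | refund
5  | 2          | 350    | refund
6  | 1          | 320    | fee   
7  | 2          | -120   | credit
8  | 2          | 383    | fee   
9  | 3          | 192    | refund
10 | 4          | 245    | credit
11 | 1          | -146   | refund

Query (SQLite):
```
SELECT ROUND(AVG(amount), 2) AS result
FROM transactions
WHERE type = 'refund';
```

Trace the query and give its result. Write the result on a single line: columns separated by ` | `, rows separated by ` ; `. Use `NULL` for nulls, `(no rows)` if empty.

194.5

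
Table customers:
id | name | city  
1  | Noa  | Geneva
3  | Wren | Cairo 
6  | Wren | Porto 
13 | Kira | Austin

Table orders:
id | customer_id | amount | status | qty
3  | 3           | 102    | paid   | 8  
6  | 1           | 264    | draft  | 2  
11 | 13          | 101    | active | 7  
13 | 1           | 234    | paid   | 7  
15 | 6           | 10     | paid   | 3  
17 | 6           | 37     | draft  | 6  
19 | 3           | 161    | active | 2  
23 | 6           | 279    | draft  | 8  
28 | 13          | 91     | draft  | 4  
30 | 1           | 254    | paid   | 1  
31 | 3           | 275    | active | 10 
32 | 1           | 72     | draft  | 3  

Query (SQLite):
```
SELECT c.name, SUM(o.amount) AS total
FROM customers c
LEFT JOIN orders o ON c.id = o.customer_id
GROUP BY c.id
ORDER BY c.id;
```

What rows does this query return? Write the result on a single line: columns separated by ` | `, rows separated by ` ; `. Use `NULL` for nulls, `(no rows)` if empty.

Noa | 824 ; Wren | 538 ; Wren | 326 ; Kira | 192

LEFT JOIN keeps every customers row; unmatched ones get NULL for orders columns.
Group by customers.id and compute SUM(o.amount). SUM over an all-NULL group is NULL.
  1: ids {6, 13, 30, 32} → SUM(o.amount)=824
  3: ids {3, 19, 31} → SUM(o.amount)=538
  6: ids {15, 17, 23} → SUM(o.amount)=326
  13: ids {11, 28} → SUM(o.amount)=192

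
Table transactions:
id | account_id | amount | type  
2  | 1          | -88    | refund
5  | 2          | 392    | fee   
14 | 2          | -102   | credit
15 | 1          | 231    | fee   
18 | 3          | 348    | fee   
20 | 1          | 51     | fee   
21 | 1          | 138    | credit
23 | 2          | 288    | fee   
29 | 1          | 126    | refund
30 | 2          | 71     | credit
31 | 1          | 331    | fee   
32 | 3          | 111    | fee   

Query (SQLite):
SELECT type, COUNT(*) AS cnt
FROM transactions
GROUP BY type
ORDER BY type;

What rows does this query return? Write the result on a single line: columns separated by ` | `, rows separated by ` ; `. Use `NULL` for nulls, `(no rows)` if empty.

Partition transactions by type; compute COUNT(*) within each group.
  credit: ids {14, 21, 30} → COUNT(*)=3
  fee: ids {5, 15, 18, 20, 23, 31, 32} → COUNT(*)=7
  refund: ids {2, 29} → COUNT(*)=2

credit | 3 ; fee | 7 ; refund | 2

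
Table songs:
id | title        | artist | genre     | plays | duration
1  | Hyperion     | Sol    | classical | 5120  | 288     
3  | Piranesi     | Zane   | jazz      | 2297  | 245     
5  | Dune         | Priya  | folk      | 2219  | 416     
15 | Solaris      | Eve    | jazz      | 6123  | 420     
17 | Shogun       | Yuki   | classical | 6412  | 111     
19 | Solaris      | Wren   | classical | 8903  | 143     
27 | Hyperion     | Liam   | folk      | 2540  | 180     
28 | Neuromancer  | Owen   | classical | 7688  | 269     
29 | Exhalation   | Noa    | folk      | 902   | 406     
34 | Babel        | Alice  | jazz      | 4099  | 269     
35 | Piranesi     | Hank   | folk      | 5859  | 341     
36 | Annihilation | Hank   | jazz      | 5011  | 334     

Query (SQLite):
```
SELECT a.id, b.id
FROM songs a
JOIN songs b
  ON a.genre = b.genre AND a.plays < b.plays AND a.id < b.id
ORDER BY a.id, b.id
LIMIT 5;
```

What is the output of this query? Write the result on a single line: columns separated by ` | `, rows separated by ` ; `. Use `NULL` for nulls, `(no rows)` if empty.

1 | 17 ; 1 | 19 ; 1 | 28 ; 3 | 15 ; 3 | 34

Pairs (a,b) with same genre, a.plays < b.plays, a.id < b.id.
genre groups: classical:{1,17,19,28} folk:{5,27,29,35} jazz:{3,15,34,36}
Ordered by (a.id, b.id); first 5.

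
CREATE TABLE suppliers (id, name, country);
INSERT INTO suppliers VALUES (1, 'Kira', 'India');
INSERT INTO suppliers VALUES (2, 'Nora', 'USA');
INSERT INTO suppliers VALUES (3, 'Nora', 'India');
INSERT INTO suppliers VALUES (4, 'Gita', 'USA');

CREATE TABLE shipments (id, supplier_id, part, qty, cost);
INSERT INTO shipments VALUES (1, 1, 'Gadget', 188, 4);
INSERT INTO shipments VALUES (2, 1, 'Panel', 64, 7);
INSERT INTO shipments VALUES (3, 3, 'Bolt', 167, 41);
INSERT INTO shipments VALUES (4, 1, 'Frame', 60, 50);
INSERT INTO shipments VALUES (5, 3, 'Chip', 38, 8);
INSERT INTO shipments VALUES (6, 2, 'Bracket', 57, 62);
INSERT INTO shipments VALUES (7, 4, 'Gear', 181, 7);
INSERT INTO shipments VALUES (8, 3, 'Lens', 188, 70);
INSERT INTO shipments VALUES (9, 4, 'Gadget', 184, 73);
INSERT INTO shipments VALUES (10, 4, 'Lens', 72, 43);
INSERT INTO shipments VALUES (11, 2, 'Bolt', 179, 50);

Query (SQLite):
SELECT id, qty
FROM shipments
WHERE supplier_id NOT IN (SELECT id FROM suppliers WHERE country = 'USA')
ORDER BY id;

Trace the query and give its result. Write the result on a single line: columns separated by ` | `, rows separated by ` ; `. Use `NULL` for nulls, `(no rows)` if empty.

Inner query: suppliers.id where country = 'USA'.
Outer: keep shipments rows whose supplier_id is not in that set.
Inner query → {2, 4}

1 | 188 ; 2 | 64 ; 3 | 167 ; 4 | 60 ; 5 | 38 ; 8 | 188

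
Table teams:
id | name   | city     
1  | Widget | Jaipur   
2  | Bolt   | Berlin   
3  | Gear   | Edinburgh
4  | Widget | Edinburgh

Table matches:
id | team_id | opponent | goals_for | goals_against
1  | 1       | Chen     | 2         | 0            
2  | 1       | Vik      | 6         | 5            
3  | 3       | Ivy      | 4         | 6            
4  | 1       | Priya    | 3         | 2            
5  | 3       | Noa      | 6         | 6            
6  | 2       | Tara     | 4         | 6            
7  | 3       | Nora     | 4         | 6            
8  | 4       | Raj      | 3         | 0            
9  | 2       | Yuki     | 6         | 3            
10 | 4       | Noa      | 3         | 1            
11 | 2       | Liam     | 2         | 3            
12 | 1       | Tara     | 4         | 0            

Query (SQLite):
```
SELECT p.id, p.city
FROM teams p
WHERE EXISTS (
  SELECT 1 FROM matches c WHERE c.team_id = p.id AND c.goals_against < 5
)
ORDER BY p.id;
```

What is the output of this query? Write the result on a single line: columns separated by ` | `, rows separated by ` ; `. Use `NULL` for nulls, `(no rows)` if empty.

For each teams row, check whether any matches with matching team_id has goals_against < 5.
Keep rows where that is true.

1 | Jaipur ; 2 | Berlin ; 4 | Edinburgh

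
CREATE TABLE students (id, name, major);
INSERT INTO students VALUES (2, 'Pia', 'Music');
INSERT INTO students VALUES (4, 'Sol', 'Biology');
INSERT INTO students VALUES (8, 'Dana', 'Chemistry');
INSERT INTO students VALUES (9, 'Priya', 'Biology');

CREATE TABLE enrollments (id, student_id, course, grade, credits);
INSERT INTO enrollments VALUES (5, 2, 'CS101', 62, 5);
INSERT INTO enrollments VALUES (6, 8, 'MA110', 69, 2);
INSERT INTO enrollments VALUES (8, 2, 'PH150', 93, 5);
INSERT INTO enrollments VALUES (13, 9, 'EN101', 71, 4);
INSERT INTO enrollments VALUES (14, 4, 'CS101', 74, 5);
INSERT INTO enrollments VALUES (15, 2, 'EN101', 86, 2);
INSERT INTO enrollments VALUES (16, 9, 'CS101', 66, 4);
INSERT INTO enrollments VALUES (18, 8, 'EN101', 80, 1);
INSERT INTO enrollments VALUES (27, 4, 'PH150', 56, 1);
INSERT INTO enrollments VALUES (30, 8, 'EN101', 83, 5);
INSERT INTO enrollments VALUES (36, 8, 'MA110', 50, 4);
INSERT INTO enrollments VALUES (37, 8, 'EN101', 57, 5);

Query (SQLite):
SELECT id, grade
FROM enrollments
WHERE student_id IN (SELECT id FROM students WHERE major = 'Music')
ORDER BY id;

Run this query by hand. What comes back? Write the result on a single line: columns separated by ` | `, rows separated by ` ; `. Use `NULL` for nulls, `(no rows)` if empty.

5 | 62 ; 8 | 93 ; 15 | 86

Inner query: students.id where major = 'Music'.
Outer: keep enrollments rows whose student_id is in that set.
Inner query → {2}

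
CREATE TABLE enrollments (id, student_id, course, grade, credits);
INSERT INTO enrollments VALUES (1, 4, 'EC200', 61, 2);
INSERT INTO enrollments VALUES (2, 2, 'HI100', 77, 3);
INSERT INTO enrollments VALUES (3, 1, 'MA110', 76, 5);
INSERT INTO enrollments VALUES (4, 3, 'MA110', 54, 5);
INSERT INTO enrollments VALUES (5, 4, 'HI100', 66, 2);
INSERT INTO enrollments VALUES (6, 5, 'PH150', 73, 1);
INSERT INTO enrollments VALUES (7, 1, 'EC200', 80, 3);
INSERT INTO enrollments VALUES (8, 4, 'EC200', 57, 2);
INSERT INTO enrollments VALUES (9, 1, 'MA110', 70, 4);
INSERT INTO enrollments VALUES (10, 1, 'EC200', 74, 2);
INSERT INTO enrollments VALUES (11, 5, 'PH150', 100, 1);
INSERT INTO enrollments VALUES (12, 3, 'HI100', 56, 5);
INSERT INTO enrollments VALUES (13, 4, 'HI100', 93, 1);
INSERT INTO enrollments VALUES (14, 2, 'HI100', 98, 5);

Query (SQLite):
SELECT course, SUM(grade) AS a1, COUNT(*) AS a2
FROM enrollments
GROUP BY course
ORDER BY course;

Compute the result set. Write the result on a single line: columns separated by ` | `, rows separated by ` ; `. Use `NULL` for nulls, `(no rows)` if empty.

EC200 | 272 | 4 ; HI100 | 390 | 5 ; MA110 | 200 | 3 ; PH150 | 173 | 2

Group enrollments by course.
Per group compute: SUM(grade), COUNT(*).
  EC200: ids {1, 7, 8, 10} → SUM(grade)=272, COUNT(*)=4
  HI100: ids {2, 5, 12, 13, 14} → SUM(grade)=390, COUNT(*)=5
  MA110: ids {3, 4, 9} → SUM(grade)=200, COUNT(*)=3
  PH150: ids {6, 11} → SUM(grade)=173, COUNT(*)=2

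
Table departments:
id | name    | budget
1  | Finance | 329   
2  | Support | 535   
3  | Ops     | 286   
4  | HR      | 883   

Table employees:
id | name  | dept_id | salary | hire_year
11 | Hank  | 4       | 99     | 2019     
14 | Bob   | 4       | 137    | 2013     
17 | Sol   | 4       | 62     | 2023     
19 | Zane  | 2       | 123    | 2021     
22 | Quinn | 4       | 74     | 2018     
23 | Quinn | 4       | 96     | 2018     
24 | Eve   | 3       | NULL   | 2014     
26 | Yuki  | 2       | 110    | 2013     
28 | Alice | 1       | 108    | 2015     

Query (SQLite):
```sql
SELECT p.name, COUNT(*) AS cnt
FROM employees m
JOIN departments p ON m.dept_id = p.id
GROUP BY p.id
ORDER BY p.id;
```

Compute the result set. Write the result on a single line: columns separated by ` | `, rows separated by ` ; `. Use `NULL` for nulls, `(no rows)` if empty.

Join each employees row to its departments via dept_id.
Group joined rows by departments.id; compute COUNT(*) per group.
  1: ids {28} → COUNT(*)=1
  2: ids {19, 26} → COUNT(*)=2
  3: ids {24} → COUNT(*)=1
  4: ids {11, 14, 17, 22, 23} → COUNT(*)=5

Finance | 1 ; Support | 2 ; Ops | 1 ; HR | 5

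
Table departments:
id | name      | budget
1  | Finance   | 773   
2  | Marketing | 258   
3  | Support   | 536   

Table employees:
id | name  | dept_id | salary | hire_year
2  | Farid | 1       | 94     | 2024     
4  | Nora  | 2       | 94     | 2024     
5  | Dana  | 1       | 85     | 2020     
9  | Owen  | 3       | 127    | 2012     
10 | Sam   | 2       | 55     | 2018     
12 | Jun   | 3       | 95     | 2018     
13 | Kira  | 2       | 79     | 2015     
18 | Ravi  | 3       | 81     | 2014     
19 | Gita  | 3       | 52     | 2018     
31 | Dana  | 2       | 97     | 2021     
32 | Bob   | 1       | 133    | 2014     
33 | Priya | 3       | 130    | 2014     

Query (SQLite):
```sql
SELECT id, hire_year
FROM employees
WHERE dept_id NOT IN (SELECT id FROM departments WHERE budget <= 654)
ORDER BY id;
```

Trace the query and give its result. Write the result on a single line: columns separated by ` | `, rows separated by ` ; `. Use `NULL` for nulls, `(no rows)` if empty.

Inner query: departments.id where budget <= 654.
Outer: keep employees rows whose dept_id is not in that set.
Inner query → {2, 3}

2 | 2024 ; 5 | 2020 ; 32 | 2014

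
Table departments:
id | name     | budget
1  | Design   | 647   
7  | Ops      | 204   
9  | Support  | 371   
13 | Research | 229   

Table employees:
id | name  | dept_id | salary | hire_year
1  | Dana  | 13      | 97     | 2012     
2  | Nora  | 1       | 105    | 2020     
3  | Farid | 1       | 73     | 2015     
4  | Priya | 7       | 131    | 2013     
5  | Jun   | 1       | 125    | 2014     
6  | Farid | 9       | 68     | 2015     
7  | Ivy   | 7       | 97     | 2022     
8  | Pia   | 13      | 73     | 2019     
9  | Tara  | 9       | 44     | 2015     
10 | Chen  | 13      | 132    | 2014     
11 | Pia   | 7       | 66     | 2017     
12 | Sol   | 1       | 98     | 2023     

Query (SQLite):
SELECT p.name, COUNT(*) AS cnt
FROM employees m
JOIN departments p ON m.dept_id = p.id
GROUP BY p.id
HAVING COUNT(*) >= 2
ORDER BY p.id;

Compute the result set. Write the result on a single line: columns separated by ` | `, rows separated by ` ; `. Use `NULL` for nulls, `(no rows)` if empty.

Design | 4 ; Ops | 3 ; Support | 2 ; Research | 3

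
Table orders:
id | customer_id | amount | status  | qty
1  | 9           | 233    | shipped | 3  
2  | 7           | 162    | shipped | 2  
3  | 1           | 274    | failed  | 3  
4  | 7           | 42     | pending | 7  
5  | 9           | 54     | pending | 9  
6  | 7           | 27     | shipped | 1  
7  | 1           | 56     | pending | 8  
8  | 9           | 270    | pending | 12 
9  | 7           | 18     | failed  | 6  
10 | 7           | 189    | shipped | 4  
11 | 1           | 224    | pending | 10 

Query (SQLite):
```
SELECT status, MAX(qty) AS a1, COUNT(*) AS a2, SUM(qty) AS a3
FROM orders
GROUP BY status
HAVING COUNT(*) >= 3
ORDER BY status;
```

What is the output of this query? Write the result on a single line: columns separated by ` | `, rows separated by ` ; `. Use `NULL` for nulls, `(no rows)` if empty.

Group orders by status.
Per group compute: MAX(qty), COUNT(*), SUM(qty).
HAVING: drop groups with fewer than 3 rows.
  failed: ids {3, 9} → MAX(qty)=6, COUNT(*)=2, SUM(qty)=9
  pending: ids {4, 5, 7, 8, 11} → MAX(qty)=12, COUNT(*)=5, SUM(qty)=46
  shipped: ids {1, 2, 6, 10} → MAX(qty)=4, COUNT(*)=4, SUM(qty)=10

pending | 12 | 5 | 46 ; shipped | 4 | 4 | 10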